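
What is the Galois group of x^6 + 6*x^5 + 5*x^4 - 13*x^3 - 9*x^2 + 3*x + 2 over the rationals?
The polynomial f is an irreducible sextic over Q, so G = Gal(f/Q) is one of the 16 transitive subgroups 6T1, ..., 6T16 of S_6. The discriminant of f is 30991489 = 5567^2, a perfect square, so G is contained in A_6. The transitive groups of degree 6 contained in A_6 are: A_4 (6T4, order 12), S_4 (6T7, order 24), (C_3 x C_3) : C_4 (6T10, order 36), PSL(2,5) (6T12, order 60), A_6 (6T15, order 360). By Dedekind's theorem, for a prime p not dividing disc(f) the degrees of the irreducible factors of f mod p form the cycle type of an element of G. Factoring f modulo the 21 such primes p <= 79 (skipping 19, which divides the discriminant), each new pattern first appears at: mod 2: f = (x)(x^5 + x^3 + x^2 + x + 1), pattern 5+1; mod 7: f = (x^3 + x^2 + 3x + 1)(x^3 + 5x^2 + 4x + 2), pattern 3+3; mod 61: f = (x + 3)(x + 25)(x^2 + 48x + 25)(x^2 + 52x + 38), pattern 2+2+1+1. No other pattern occurs in this range, so the set of observed cycle types is {5+1, 3+3, 2+2+1+1}. The candidates containing elements of all these cycle types are PSL(2,5) (6T12) of order 60, A_6 (6T15) of order 360; the others are excluded. The observed types are precisely the cycle types that occur in PSL(2,5) (6T12) (apart from the identity). Each of the other remaining candidates has further cycle types, and by the Chebotarev density theorem the matching factorization patterns would occur for a proportion of primes equal to their share of the group: A_6 (6T15) additionally contains elements of type 4+2, 3+1+1+1 (130 of its 360 elements, about 36% of primes). None of the 21 primes tested shows any such pattern (for each of these groups the chance of that is below 10^-4), which rules them out. Hence G = PSL(2,5) (6T12), of order 60.

PSL(2,5), A_5 acting on 6 points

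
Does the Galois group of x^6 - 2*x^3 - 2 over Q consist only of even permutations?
No

The polynomial is irreducible of degree 6 over Q. Its discriminant is 5038848, which is not a perfect square. A Galois group lies in the alternating group exactly when the discriminant is a square in Q, so the Galois group (S_3 x S_3) is not contained in A_6.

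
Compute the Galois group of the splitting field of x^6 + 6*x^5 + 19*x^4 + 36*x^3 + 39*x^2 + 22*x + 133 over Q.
S_4 x C_2 (order 48)

The polynomial f is an irreducible sextic over Q, so G = Gal(f/Q) is one of the 16 transitive subgroups 6T1, ..., 6T16 of S_6. The discriminant of f is -1849378557919232, which is not a perfect square, so G is not contained in A_6. The transitive groups of degree 6 not contained in A_6 are: C_6 (6T1, order 6), S_3 (6T2, order 6), D_6 (6T3, order 12), C_3 x S_3 (6T5, order 18), A_4 x C_2 (6T6, order 24), S_4 (6T8, order 24), S_3 x S_3 (6T9, order 36), S_4 x C_2 (6T11, order 48), (S_3 x S_3) : C_2 (6T13, order 72), PGL(2,5) (6T14, order 120), S_6 (6T16, order 720). By Dedekind's theorem, for a prime p not dividing disc(f) the degrees of the irreducible factors of f mod p form the cycle type of an element of G. Factoring f modulo the 29 such primes p <= 127 (skipping 2, 29, which divide the discriminant), each new pattern first appears at: mod 3: f = (x^3 + x^2 + 2)(x^3 + 2x^2 + 2x + 2), pattern 3+3; mod 5: f = (x^6 + x^5 + 4x^4 + x^3 + 4x^2 + 2x + 3), pattern 6; mod 7: f = (x)(x + 2)(x^4 + 4x^3 + 4x^2 + 4), pattern 4+1+1; mod 17: f = (x + 8)(x + 11)(x^2 + 6x + 14)(x^2 + 15x + 6), pattern 2+2+1+1; mod 23: f = (x^2 + 2x + 17)(x^2 + 5x + 14)(x^2 + 22x + 8), pattern 2+2+2; mod 67: f = (x^2 + 2x + 57)(x^4 + 4x^3 + 21x^2 + 34x + 47), pattern 4+2; mod 127: f = (x + 8)(x + 48)(x + 81)(x + 121)(x^2 + 2x + 104), pattern 2+1+1+1+1. No other pattern occurs in this range, so the set of observed cycle types is {3+3, 6, 4+1+1, 2+2+1+1, 2+2+2, 4+2, 2+1+1+1+1}. The candidates containing elements of all these cycle types are S_4 x C_2 (6T11) of order 48, S_6 (6T16) of order 720; the others are excluded. The observed types are precisely the cycle types that occur in S_4 x C_2 (6T11) (apart from the identity). Each of the other remaining candidates has further cycle types, and by the Chebotarev density theorem the matching factorization patterns would occur for a proportion of primes equal to their share of the group: S_6 (6T16) additionally contains elements of type 5+1, 3+2+1, 3+1+1+1 (304 of its 720 elements, about 42% of primes). None of the 29 primes tested shows any such pattern (for each of these groups the chance of that is below 10^-4), which rules them out. Hence G = S_4 x C_2 (6T11), of order 48.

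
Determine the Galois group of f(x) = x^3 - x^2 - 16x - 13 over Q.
The polynomial is an irreducible cubic over Q and its discriminant is 8281 = 91^2, a perfect square. For an irreducible cubic, a square discriminant forces the Galois group to be A_3, the cyclic group of order 3.

C_3 (also written C3)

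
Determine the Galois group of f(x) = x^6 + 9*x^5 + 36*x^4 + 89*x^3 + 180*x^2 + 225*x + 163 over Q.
6T1: C_6

The polynomial f is an irreducible sextic over Q, so G = Gal(f/Q) is one of the 16 transitive subgroups 6T1, ..., 6T16 of S_6. The discriminant of f is -276822941478912, which is not a perfect square, so G is not contained in A_6. The transitive groups of degree 6 not contained in A_6 are: C_6 (6T1, order 6), S_3 (6T2, order 6), D_6 (6T3, order 12), C_3 x S_3 (6T5, order 18), A_4 x C_2 (6T6, order 24), S_4 (6T8, order 24), S_3 x S_3 (6T9, order 36), S_4 x C_2 (6T11, order 48), (S_3 x S_3) : C_2 (6T13, order 72), PGL(2,5) (6T14, order 120), S_6 (6T16, order 720). By Dedekind's theorem, for a prime p not dividing disc(f) the degrees of the irreducible factors of f mod p form the cycle type of an element of G. Factoring f modulo the 37 such primes p <= 179 (skipping 2, 3, 17, 109, which divide the discriminant), each new pattern first appears at: mod 5: f = (x^6 + 4x^5 + x^4 + 4x^3 + 3), pattern 6; mod 7: f = (x^3 + 4x^2 + 3x + 4)(x^3 + 5x^2 + 6x + 4), pattern 3+3; mod 19: f = (x + 1)(x + 5)(x + 13)(x + 14)(x + 15)(x + 18), pattern 1+1+1+1+1+1; mod 53: f = (x^2 + 28x + 49)(x^2 + 39x + 51)(x^2 + 48x + 27), pattern 2+2+2. No other pattern occurs in this range, so the set of observed cycle types is {6, 3+3, 1+1+1+1+1+1, 2+2+2}. The candidates containing elements of all these cycle types are C_6 (6T1) of order 6, D_6 (6T3) of order 12, C_3 x S_3 (6T5) of order 18, A_4 x C_2 (6T6) of order 24, S_3 x S_3 (6T9) of order 36, S_4 x C_2 (6T11) of order 48, (S_3 x S_3) : C_2 (6T13) of order 72, PGL(2,5) (6T14) of order 120, S_6 (6T16) of order 720; the others are excluded. The observed types are precisely the cycle types that occur in C_6 (6T1). Each of the other remaining candidates has further cycle types, and by the Chebotarev density theorem the matching factorization patterns would occur for a proportion of primes equal to their share of the group: D_6 (6T3) additionally contains elements of type 2+2+1+1 (3 of its 12 elements, about 25% of primes); C_3 x S_3 (6T5) additionally contains elements of type 3+1+1+1 (4 of its 18 elements, about 22% of primes); A_4 x C_2 (6T6) additionally contains elements of type 2+2+1+1, 2+1+1+1+1 (6 of its 24 elements, about 25% of primes); S_3 x S_3 (6T9) additionally contains elements of type 3+1+1+1, 2+2+1+1 (13 of its 36 elements, about 36% of primes); S_4 x C_2 (6T11) additionally contains elements of type 4+2, 4+1+1, 2+2+1+1, 2+1+1+1+1 (24 of its 48 elements, about 50% of primes); (S_3 x S_3) : C_2 (6T13) additionally contains elements of type 4+2, 3+2+1, 3+1+1+1, 2+2+1+1, 2+1+1+1+1 (49 of its 72 elements, about 68% of primes); PGL(2,5) (6T14) additionally contains elements of type 5+1, 4+1+1, 2+2+1+1 (69 of its 120 elements, about 58% of primes); S_6 (6T16) additionally contains elements of type 5+1, 4+2, 4+1+1, 3+2+1, 3+1+1+1, 2+2+1+1, 2+1+1+1+1 (544 of its 720 elements, about 76% of primes). None of the 37 primes tested shows any such pattern (for each of these groups the chance of that is below 10^-4), which rules them out. Hence G = C_6 (6T1), of order 6.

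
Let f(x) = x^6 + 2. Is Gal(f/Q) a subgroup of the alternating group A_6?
The polynomial is irreducible of degree 6 over Q. Its discriminant is -1492992, which is not a perfect square. A Galois group lies in the alternating group exactly when the discriminant is a square in Q, so the Galois group (D_6) is not contained in A_6.

No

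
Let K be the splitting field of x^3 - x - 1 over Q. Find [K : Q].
The degree of the splitting field over Q equals the order of the Galois group, so first determine the group. The polynomial is an irreducible cubic over Q and its discriminant is -23, which is not a perfect square. For an irreducible cubic, a non-square discriminant gives Galois group S_3. The Galois group S_3 (3T2) has order 6, so the splitting field has degree 6 over Q.

6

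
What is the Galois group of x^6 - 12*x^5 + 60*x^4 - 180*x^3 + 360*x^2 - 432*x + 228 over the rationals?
The polynomial f is an irreducible sextic over Q, so G = Gal(f/Q) is one of the 16 transitive subgroups 6T1, ..., 6T16 of S_6. The discriminant of f is 660451885056, which is not a perfect square, so G is not contained in A_6. The transitive groups of degree 6 not contained in A_6 are: C_6 (6T1, order 6), S_3 (6T2, order 6), D_6 (6T3, order 12), C_3 x S_3 (6T5, order 18), A_4 x C_2 (6T6, order 24), S_4 (6T8, order 24), S_3 x S_3 (6T9, order 36), S_4 x C_2 (6T11, order 48), (S_3 x S_3) : C_2 (6T13, order 72), PGL(2,5) (6T14, order 120), S_6 (6T16, order 720). By Dedekind's theorem, for a prime p not dividing disc(f) the degrees of the irreducible factors of f mod p form the cycle type of an element of G. Factoring f modulo the 14 such primes p <= 53 (skipping 2, 3, which divide the discriminant), each new pattern first appears at: mod 5: f = (x + 2)(x + 4)(x^2 + 2)(x^2 + 2x + 3), pattern 2+2+1+1; mod 7: f = (x^6 + 2x^5 + 4x^4 + 2x^3 + 3x^2 + 2x + 4), pattern 6; mod 19: f = (x)(x + 1)(x + 12)(x^3 + 13x^2 + 12x + 2), pattern 3+1+1+1; mod 31: f = (x^2 + 12x + 19)(x^2 + 14x + 27)(x^2 + 24x + 28), pattern 2+2+2; mod 43: f = (x^3 + 37x^2 + 12x + 10)(x^3 + 37x^2 + 12x + 40), pattern 3+3. No other pattern occurs in this range, so the set of observed cycle types is {2+2+1+1, 6, 3+1+1+1, 2+2+2, 3+3}. The candidates containing elements of all these cycle types are S_3 x S_3 (6T9) of order 36, (S_3 x S_3) : C_2 (6T13) of order 72, S_6 (6T16) of order 720; the others are excluded. The observed types are precisely the cycle types that occur in S_3 x S_3 (6T9) (apart from the identity). Each of the other remaining candidates has further cycle types, and by the Chebotarev density theorem the matching factorization patterns would occur for a proportion of primes equal to their share of the group: (S_3 x S_3) : C_2 (6T13) additionally contains elements of type 4+2, 3+2+1, 2+1+1+1+1 (36 of its 72 elements, about 50% of primes); S_6 (6T16) additionally contains elements of type 5+1, 4+2, 4+1+1, 3+2+1, 2+1+1+1+1 (459 of its 720 elements, about 64% of primes). None of the 14 primes tested shows any such pattern (for each of these groups the chance of that is below 10^-4), which rules them out. Hence G = S_3 x S_3 (6T9), of order 36.

S_3 x S_3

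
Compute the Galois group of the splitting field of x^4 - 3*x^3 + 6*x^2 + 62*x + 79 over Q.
S_4 (also written S4)

The polynomial is an irreducible quartic over Q and its discriminant is 177740869, which is not a perfect square, so the Galois group is not contained in A_4. The resolvent cubic y^3 - 6*y^2 - 502*y - 2659 is irreducible over Q. An irreducible resolvent with non-square discriminant gives S_4.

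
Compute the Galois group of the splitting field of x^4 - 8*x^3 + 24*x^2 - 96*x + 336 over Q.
A_4 (order 12)

The polynomial is an irreducible quartic over Q and its discriminant is 1358954496 = 36864^2, a perfect square, so the Galois group is contained in A_4. The resolvent cubic y^3 - 24*y^2 - 576*y + 1536 is irreducible over Q. An irreducible resolvent with square discriminant gives A_4.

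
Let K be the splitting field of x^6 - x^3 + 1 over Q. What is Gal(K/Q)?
C_6 (order 6)

The polynomial f is an irreducible sextic over Q, so G = Gal(f/Q) is one of the 16 transitive subgroups 6T1, ..., 6T16 of S_6. The discriminant of f is -19683, which is not a perfect square, so G is not contained in A_6. The transitive groups of degree 6 not contained in A_6 are: C_6 (6T1, order 6), S_3 (6T2, order 6), D_6 (6T3, order 12), C_3 x S_3 (6T5, order 18), A_4 x C_2 (6T6, order 24), S_4 (6T8, order 24), S_3 x S_3 (6T9, order 36), S_4 x C_2 (6T11, order 48), (S_3 x S_3) : C_2 (6T13, order 72), PGL(2,5) (6T14, order 120), S_6 (6T16, order 720). By Dedekind's theorem, for a prime p not dividing disc(f) the degrees of the irreducible factors of f mod p form the cycle type of an element of G. Factoring f modulo the 37 such primes p <= 163 (skipping 3, which divides the discriminant), each new pattern first appears at: mod 2: f = (x^6 + x^3 + 1), pattern 6; mod 7: f = (x^3 + 2)(x^3 + 4), pattern 3+3; mod 17: f = (x^2 + 7x + 1)(x^2 + 13x + 1)(x^2 + 14x + 1), pattern 2+2+2; mod 19: f = (x + 4)(x + 5)(x + 6)(x + 9)(x + 16)(x + 17), pattern 1+1+1+1+1+1. No other pattern occurs in this range, so the set of observed cycle types is {6, 3+3, 2+2+2, 1+1+1+1+1+1}. The candidates containing elements of all these cycle types are C_6 (6T1) of order 6, D_6 (6T3) of order 12, C_3 x S_3 (6T5) of order 18, A_4 x C_2 (6T6) of order 24, S_3 x S_3 (6T9) of order 36, S_4 x C_2 (6T11) of order 48, (S_3 x S_3) : C_2 (6T13) of order 72, PGL(2,5) (6T14) of order 120, S_6 (6T16) of order 720; the others are excluded. The observed types are precisely the cycle types that occur in C_6 (6T1). Each of the other remaining candidates has further cycle types, and by the Chebotarev density theorem the matching factorization patterns would occur for a proportion of primes equal to their share of the group: D_6 (6T3) additionally contains elements of type 2+2+1+1 (3 of its 12 elements, about 25% of primes); C_3 x S_3 (6T5) additionally contains elements of type 3+1+1+1 (4 of its 18 elements, about 22% of primes); A_4 x C_2 (6T6) additionally contains elements of type 2+2+1+1, 2+1+1+1+1 (6 of its 24 elements, about 25% of primes); S_3 x S_3 (6T9) additionally contains elements of type 3+1+1+1, 2+2+1+1 (13 of its 36 elements, about 36% of primes); S_4 x C_2 (6T11) additionally contains elements of type 4+2, 4+1+1, 2+2+1+1, 2+1+1+1+1 (24 of its 48 elements, about 50% of primes); (S_3 x S_3) : C_2 (6T13) additionally contains elements of type 4+2, 3+2+1, 3+1+1+1, 2+2+1+1, 2+1+1+1+1 (49 of its 72 elements, about 68% of primes); PGL(2,5) (6T14) additionally contains elements of type 5+1, 4+1+1, 2+2+1+1 (69 of its 120 elements, about 58% of primes); S_6 (6T16) additionally contains elements of type 5+1, 4+2, 4+1+1, 3+2+1, 3+1+1+1, 2+2+1+1, 2+1+1+1+1 (544 of its 720 elements, about 76% of primes). None of the 37 primes tested shows any such pattern (for each of these groups the chance of that is below 10^-4), which rules them out. Hence G = C_6 (6T1), of order 6.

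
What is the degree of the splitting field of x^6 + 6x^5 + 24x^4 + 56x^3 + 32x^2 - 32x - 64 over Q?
24

The degree of the splitting field over Q equals the order of the Galois group, so first determine the group. The polynomial f is an irreducible sextic over Q, so G = Gal(f/Q) is one of the 16 transitive subgroups 6T1, ..., 6T16 of S_6. The discriminant of f is 870211913777152, which is not a perfect square, so G is not contained in A_6. The transitive groups of degree 6 not contained in A_6 are: C_6 (6T1, order 6), S_3 (6T2, order 6), D_6 (6T3, order 12), C_3 x S_3 (6T5, order 18), A_4 x C_2 (6T6, order 24), S_4 (6T8, order 24), S_3 x S_3 (6T9, order 36), S_4 x C_2 (6T11, order 48), (S_3 x S_3) : C_2 (6T13, order 72), PGL(2,5) (6T14, order 120), S_6 (6T16, order 720). By Dedekind's theorem, for a prime p not dividing disc(f) the degrees of the irreducible factors of f mod p form the cycle type of an element of G. Factoring f modulo the 22 such primes p <= 89 (skipping 2, 37, which divide the discriminant), each new pattern first appears at: mod 3: f = (x^3 + x^2 + x + 2)(x^3 + 2x^2 + 1), pattern 3+3; mod 5: f = (x^2 + 2)(x^2 + 2x + 3)(x^2 + 4x + 1), pattern 2+2+2; mod 17: f = (x + 4)(x + 15)(x^4 + 4x^3 + 7x^2 + 6x + 8), pattern 4+1+1; mod 67: f = (x + 10)(x + 59)(x^2 + 2x + 26)(x^2 + 2x + 66), pattern 2+2+1+1. No other pattern occurs in this range, so the set of observed cycle types is {3+3, 2+2+2, 4+1+1, 2+2+1+1}. The candidates containing elements of all these cycle types are S_4 (6T8) of order 24, S_4 x C_2 (6T11) of order 48, PGL(2,5) (6T14) of order 120, S_6 (6T16) of order 720; the others are excluded. The observed types are precisely the cycle types that occur in S_4 (6T8) (apart from the identity). Each of the other remaining candidates has further cycle types, and by the Chebotarev density theorem the matching factorization patterns would occur for a proportion of primes equal to their share of the group: S_4 x C_2 (6T11) additionally contains elements of type 6, 4+2, 2+1+1+1+1 (17 of its 48 elements, about 35% of primes); PGL(2,5) (6T14) additionally contains elements of type 6, 5+1 (44 of its 120 elements, about 37% of primes); S_6 (6T16) additionally contains elements of type 6, 5+1, 4+2, 3+2+1, 3+1+1+1, 2+1+1+1+1 (529 of its 720 elements, about 73% of primes). None of the 22 primes tested shows any such pattern (for each of these groups the chance of that is below 10^-4), which rules them out. Hence G = S_4 (6T8), of order 24. The Galois group S_4 (6T8) has order 24, so the splitting field has degree 24 over Q.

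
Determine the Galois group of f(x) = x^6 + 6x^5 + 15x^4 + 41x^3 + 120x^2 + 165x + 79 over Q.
The polynomial f is an irreducible sextic over Q, so G = Gal(f/Q) is one of the 16 transitive subgroups 6T1, ..., 6T16 of S_6. The discriminant of f is -2573642648187, which is not a perfect square, so G is not contained in A_6. The transitive groups of degree 6 not contained in A_6 are: C_6 (6T1, order 6), S_3 (6T2, order 6), D_6 (6T3, order 12), C_3 x S_3 (6T5, order 18), A_4 x C_2 (6T6, order 24), S_4 (6T8, order 24), S_3 x S_3 (6T9, order 36), S_4 x C_2 (6T11, order 48), (S_3 x S_3) : C_2 (6T13, order 72), PGL(2,5) (6T14, order 120), S_6 (6T16, order 720). By Dedekind's theorem, for a prime p not dividing disc(f) the degrees of the irreducible factors of f mod p form the cycle type of an element of G. Factoring f modulo the 26 such primes p <= 127 (skipping 3, 13, 17, 41, 43, which divide the discriminant), each new pattern first appears at: mod 2: f = (x^6 + x^4 + x^3 + x + 1), pattern 6; mod 7: f = (x + 6)(x^2 + x + 3)(x^3 + 6x^2 + 6x + 4), pattern 3+2+1; mod 11: f = (x^2 + 4x + 5)(x^4 + 2x^3 + 2x^2 + x + 7), pattern 4+2; mod 31: f = (x + 5)(x + 24)(x^2 + 19x + 2)(x^2 + 20x + 25), pattern 2+2+1+1; mod 61: f = (x + 8)(x + 33)(x + 50)(x + 60)(x^2 + 38x + 45), pattern 2+1+1+1+1; mod 97: f = (x + 8)(x + 63)(x + 74)(x^3 + 55x^2 + 56x + 36), pattern 3+1+1+1; mod 113: f = (x^2 + 10x + 79)(x^2 + 40x + 3)(x^2 + 69x + 38), pattern 2+2+2; mod 127: f = (x^3 + 52x^2 + 17x + 111)(x^3 + 81x^2 + 104x + 3), pattern 3+3. No other pattern occurs in this range, so the set of observed cycle types is {6, 3+2+1, 4+2, 2+2+1+1, 2+1+1+1+1, 3+1+1+1, 2+2+2, 3+3}. The candidates containing elements of all these cycle types are (S_3 x S_3) : C_2 (6T13) of order 72, S_6 (6T16) of order 720; the others are excluded. The observed types are precisely the cycle types that occur in (S_3 x S_3) : C_2 (6T13) (apart from the identity). Each of the other remaining candidates has further cycle types, and by the Chebotarev density theorem the matching factorization patterns would occur for a proportion of primes equal to their share of the group: S_6 (6T16) additionally contains elements of type 5+1, 4+1+1 (234 of its 720 elements, about 32% of primes). None of the 26 primes tested shows any such pattern (for each of these groups the chance of that is below 10^-4), which rules them out. Hence G = (S_3 x S_3) : C_2 (6T13), of order 72.

(S_3 x S_3) : C_2, the group 6T13 of order 72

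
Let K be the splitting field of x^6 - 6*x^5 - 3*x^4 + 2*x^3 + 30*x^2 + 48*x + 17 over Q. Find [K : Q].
The degree of the splitting field over Q equals the order of the Galois group, so first determine the group. The polynomial f is an irreducible sextic over Q, so G = Gal(f/Q) is one of the 16 transitive subgroups 6T1, ..., 6T16 of S_6. The discriminant of f is -30366624190464, which is not a perfect square, so G is not contained in A_6. The transitive groups of degree 6 not contained in A_6 are: C_6 (6T1, order 6), S_3 (6T2, order 6), D_6 (6T3, order 12), C_3 x S_3 (6T5, order 18), A_4 x C_2 (6T6, order 24), S_4 (6T8, order 24), S_3 x S_3 (6T9, order 36), S_4 x C_2 (6T11, order 48), (S_3 x S_3) : C_2 (6T13, order 72), PGL(2,5) (6T14, order 120), S_6 (6T16, order 720). By Dedekind's theorem, for a prime p not dividing disc(f) the degrees of the irreducible factors of f mod p form the cycle type of an element of G. Factoring f modulo the 33 such primes p <= 149 (skipping 2, 3, which divide the discriminant), each new pattern first appears at: mod 5: f = (x^3 + x + 1)(x^3 + 4x^2 + x + 2), pattern 3+3; mod 7: f = (x^6 + x^5 + 4x^4 + 2x^3 + 2x^2 + 6x + 3), pattern 6; mod 17: f = (x)(x + 9)(x^2 + 7x + 5)(x^2 + 12x + 9), pattern 2+2+1+1; mod 19: f = (x + 3)(x + 9)(x + 13)(x + 14)(x^2 + 12x + 3), pattern 2+1+1+1+1; mod 71: f = (x^2 + 9x + 56)(x^2 + 19x + 4)(x^2 + 37x + 8), pattern 2+2+2. No other pattern occurs in this range, so the set of observed cycle types is {3+3, 6, 2+2+1+1, 2+1+1+1+1, 2+2+2}. The candidates containing elements of all these cycle types are A_4 x C_2 (6T6) of order 24, S_4 x C_2 (6T11) of order 48, (S_3 x S_3) : C_2 (6T13) of order 72, S_6 (6T16) of order 720; the others are excluded. The observed types are precisely the cycle types that occur in A_4 x C_2 (6T6) (apart from the identity). Each of the other remaining candidates has further cycle types, and by the Chebotarev density theorem the matching factorization patterns would occur for a proportion of primes equal to their share of the group: S_4 x C_2 (6T11) additionally contains elements of type 4+2, 4+1+1 (12 of its 48 elements, about 25% of primes); (S_3 x S_3) : C_2 (6T13) additionally contains elements of type 4+2, 3+2+1, 3+1+1+1 (34 of its 72 elements, about 47% of primes); S_6 (6T16) additionally contains elements of type 5+1, 4+2, 4+1+1, 3+2+1, 3+1+1+1 (484 of its 720 elements, about 67% of primes). None of the 33 primes tested shows any such pattern (for each of these groups the chance of that is below 10^-4), which rules them out. Hence G = A_4 x C_2 (6T6), of order 24. The Galois group A_4 x C_2 (6T6) has order 24, so the splitting field has degree 24 over Q.

24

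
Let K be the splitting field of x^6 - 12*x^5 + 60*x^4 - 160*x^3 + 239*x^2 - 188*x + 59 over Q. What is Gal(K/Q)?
The polynomial f is an irreducible sextic over Q, so G = Gal(f/Q) is one of the 16 transitive subgroups 6T1, ..., 6T16 of S_6. The discriminant of f is 33856 = 184^2, a perfect square, so G is contained in A_6. The transitive groups of degree 6 contained in A_6 are: A_4 (6T4, order 12), S_4 (6T7, order 24), (C_3 x C_3) : C_4 (6T10, order 36), PSL(2,5) (6T12, order 60), A_6 (6T15, order 360). By Dedekind's theorem, for a prime p not dividing disc(f) the degrees of the irreducible factors of f mod p form the cycle type of an element of G. Factoring f modulo the 79 such primes p <= 419 (skipping 2, 23, which divide the discriminant), each new pattern first appears at: mod 3: f = (x^3 + x^2 + x + 2)(x^3 + 2x^2 + 1), pattern 3+3; mod 5: f = (x^2 + x + 2)(x^4 + 2x^3 + x^2 + 2), pattern 4+2; mod 19: f = (x + 3)(x + 12)(x^2 + 5x + 1)(x^2 + 6x + 18), pattern 2+2+1+1; mod 223: f = (x + 14)(x + 55)(x + 76)(x + 143)(x + 164)(x + 205), pattern 1+1+1+1+1+1. No other pattern occurs in this range, so the set of observed cycle types is {3+3, 4+2, 2+2+1+1, 1+1+1+1+1+1}. The candidates containing elements of all these cycle types are S_4 (6T7) of order 24, (C_3 x C_3) : C_4 (6T10) of order 36, A_6 (6T15) of order 360; the others are excluded. The observed types are precisely the cycle types that occur in S_4 (6T7). Each of the other remaining candidates has further cycle types, and by the Chebotarev density theorem the matching factorization patterns would occur for a proportion of primes equal to their share of the group: (C_3 x C_3) : C_4 (6T10) additionally contains elements of type 3+1+1+1 (4 of its 36 elements, about 11% of primes); A_6 (6T15) additionally contains elements of type 5+1, 3+1+1+1 (184 of its 360 elements, about 51% of primes). None of the 79 primes tested shows any such pattern (for each of these groups the chance of that is below 10^-4), which rules them out. Hence G = S_4 (6T7), of order 24.

S_4 (also written S4+)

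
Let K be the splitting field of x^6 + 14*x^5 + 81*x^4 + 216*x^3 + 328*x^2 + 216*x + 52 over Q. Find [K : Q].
The degree of the splitting field over Q equals the order of the Galois group, so first determine the group. The polynomial f is an irreducible sextic over Q, so G = Gal(f/Q) is one of the 16 transitive subgroups 6T1, ..., 6T16 of S_6. The discriminant of f is -1080641454080000, which is not a perfect square, so G is not contained in A_6. The transitive groups of degree 6 not contained in A_6 are: C_6 (6T1, order 6), S_3 (6T2, order 6), D_6 (6T3, order 12), C_3 x S_3 (6T5, order 18), A_4 x C_2 (6T6, order 24), S_4 (6T8, order 24), S_3 x S_3 (6T9, order 36), S_4 x C_2 (6T11, order 48), (S_3 x S_3) : C_2 (6T13, order 72), PGL(2,5) (6T14, order 120), S_6 (6T16, order 720). By Dedekind's theorem, for a prime p not dividing disc(f) the degrees of the irreducible factors of f mod p form the cycle type of an element of G. Factoring f modulo the 22 such primes p <= 89 (skipping 2, 5, which divide the discriminant), each new pattern first appears at: mod 3: f = (x^3 + 2x + 1)(x^3 + 2x^2 + x + 1), pattern 3+3; mod 7: f = (x^2 + 1)(x^2 + 2x + 2)(x^2 + 5x + 5), pattern 2+2+2; mod 13: f = (x)(x + 10)(x^4 + 4x^3 + 2x^2 + x + 6), pattern 4+1+1; mod 43: f = (x + 36)(x + 41)(x^2 + 27x + 18)(x^2 + 39x + 20), pattern 2+2+1+1. No other pattern occurs in this range, so the set of observed cycle types is {3+3, 2+2+2, 4+1+1, 2+2+1+1}. The candidates containing elements of all these cycle types are S_4 (6T8) of order 24, S_4 x C_2 (6T11) of order 48, PGL(2,5) (6T14) of order 120, S_6 (6T16) of order 720; the others are excluded. The observed types are precisely the cycle types that occur in S_4 (6T8) (apart from the identity). Each of the other remaining candidates has further cycle types, and by the Chebotarev density theorem the matching factorization patterns would occur for a proportion of primes equal to their share of the group: S_4 x C_2 (6T11) additionally contains elements of type 6, 4+2, 2+1+1+1+1 (17 of its 48 elements, about 35% of primes); PGL(2,5) (6T14) additionally contains elements of type 6, 5+1 (44 of its 120 elements, about 37% of primes); S_6 (6T16) additionally contains elements of type 6, 5+1, 4+2, 3+2+1, 3+1+1+1, 2+1+1+1+1 (529 of its 720 elements, about 73% of primes). None of the 22 primes tested shows any such pattern (for each of these groups the chance of that is below 10^-4), which rules them out. Hence G = S_4 (6T8), of order 24. The Galois group S_4 (6T8) has order 24, so the splitting field has degree 24 over Q.

24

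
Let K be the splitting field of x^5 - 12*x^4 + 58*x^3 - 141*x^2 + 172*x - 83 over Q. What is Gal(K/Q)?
D_5 (order 10)

The polynomial f is an irreducible quintic over Q, so G = Gal(f/Q) is a transitive subgroup of S_5: one of C_5 (5T1, order 5), D_5 (5T2, order 10), F_20 (5T3, order 20), A_5 (5T4, order 60) or S_5 (5T5, order 120). The discriminant of f is 2209 = 47^2, a perfect square, so G is contained in A_5. The transitive groups of degree 5 contained in A_5 are: C_5 (5T1, order 5), D_5 (5T2, order 10), A_5 (5T4, order 60). By Dedekind's theorem, for a prime p not dividing disc(f) the degrees of the irreducible factors of f mod p form the cycle type of an element of G. Factoring f modulo the 23 such primes p <= 89 (skipping 47, which divides the discriminant), each new pattern first appears at: mod 2: f = (x^5 + x^2 + 1), pattern 5; mod 5: f = (x + 4)(x^2 + x + 1)(x^2 + 3x + 3), pattern 2+2+1; mod 83: f = (x)(x + 10)(x + 13)(x + 21)(x + 27), pattern 1+1+1+1+1. No other pattern occurs in this range, so the set of observed cycle types is {5, 2+2+1, 1+1+1+1+1}. The candidates containing elements of all these cycle types are D_5 (5T2) of order 10, A_5 (5T4) of order 60; the others are excluded. The observed types are precisely the cycle types that occur in D_5 (5T2). Each of the other remaining candidates has further cycle types, and by the Chebotarev density theorem the matching factorization patterns would occur for a proportion of primes equal to their share of the group: A_5 (5T4) additionally contains elements of type 3+1+1 (20 of its 60 elements, about 33% of primes). None of the 23 primes tested shows any such pattern (for each of these groups the chance of that is below 10^-4), which rules them out. Hence G = D_5 (5T2), of order 10.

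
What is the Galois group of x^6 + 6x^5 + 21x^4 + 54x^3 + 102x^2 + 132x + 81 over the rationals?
The polynomial f is an irreducible sextic over Q, so G = Gal(f/Q) is one of the 16 transitive subgroups 6T1, ..., 6T16 of S_6. The discriminant of f is -1024192512, which is not a perfect square, so G is not contained in A_6. The transitive groups of degree 6 not contained in A_6 are: C_6 (6T1, order 6), S_3 (6T2, order 6), D_6 (6T3, order 12), C_3 x S_3 (6T5, order 18), A_4 x C_2 (6T6, order 24), S_4 (6T8, order 24), S_3 x S_3 (6T9, order 36), S_4 x C_2 (6T11, order 48), (S_3 x S_3) : C_2 (6T13, order 72), PGL(2,5) (6T14, order 120), S_6 (6T16, order 720). By Dedekind's theorem, for a prime p not dividing disc(f) the degrees of the irreducible factors of f mod p form the cycle type of an element of G. Factoring f modulo the 21 such primes p <= 89 (skipping 2, 3, 7, which divide the discriminant), each new pattern first appears at: mod 5: f = (x^6 + x^5 + x^4 + 4x^3 + 2x^2 + 2x + 1), pattern 6; mod 11: f = (x + 6)(x^5 + 10x^3 + 5x^2 + 6x + 8), pattern 5+1; mod 13: f = (x + 1)(x + 3)(x^4 + 2x^3 + 10x^2 + 8x + 1), pattern 4+1+1; mod 23: f = (x + 5)(x + 11)(x^2 + 2x + 4)(x^2 + 11x + 8), pattern 2+2+1+1; mod 43: f = (x^3 + 22x^2 + 25x + 24)(x^3 + 27x^2 + 4x + 41), pattern 3+3; mod 61: f = (x^2 + 21x + 42)(x^2 + 47x + 20)(x^2 + 60x + 16), pattern 2+2+2. No other pattern occurs in this range, so the set of observed cycle types is {6, 5+1, 4+1+1, 2+2+1+1, 3+3, 2+2+2}. The candidates containing elements of all these cycle types are PGL(2,5) (6T14) of order 120, S_6 (6T16) of order 720; the others are excluded. The observed types are precisely the cycle types that occur in PGL(2,5) (6T14) (apart from the identity). Each of the other remaining candidates has further cycle types, and by the Chebotarev density theorem the matching factorization patterns would occur for a proportion of primes equal to their share of the group: S_6 (6T16) additionally contains elements of type 4+2, 3+2+1, 3+1+1+1, 2+1+1+1+1 (265 of its 720 elements, about 37% of primes). None of the 21 primes tested shows any such pattern (for each of these groups the chance of that is below 10^-4), which rules them out. Hence G = PGL(2,5) (6T14), of order 120.

PGL(2,5), S_5 acting on 6 points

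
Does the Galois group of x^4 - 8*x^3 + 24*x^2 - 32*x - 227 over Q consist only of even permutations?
The polynomial is irreducible of degree 4 over Q. Its discriminant is -3673320192, which is not a perfect square. A Galois group lies in the alternating group exactly when the discriminant is a square in Q, so the Galois group (D_4) is not contained in A_4.

No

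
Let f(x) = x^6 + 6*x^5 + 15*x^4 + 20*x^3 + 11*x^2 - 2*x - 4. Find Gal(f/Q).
6T7: S_4

The polynomial f is an irreducible sextic over Q, so G = Gal(f/Q) is one of the 16 transitive subgroups 6T1, ..., 6T16 of S_6. The discriminant of f is 3356224 = 1832^2, a perfect square, so G is contained in A_6. The transitive groups of degree 6 contained in A_6 are: A_4 (6T4, order 12), S_4 (6T7, order 24), (C_3 x C_3) : C_4 (6T10, order 36), PSL(2,5) (6T12, order 60), A_6 (6T15, order 360). By Dedekind's theorem, for a prime p not dividing disc(f) the degrees of the irreducible factors of f mod p form the cycle type of an element of G. Factoring f modulo the 79 such primes p <= 419 (skipping 2, 229, which divide the discriminant), each new pattern first appears at: mod 3: f = (x^3 + x^2 + x + 2)(x^3 + 2x^2 + 1), pattern 3+3; mod 7: f = (x^2 + 2x + 5)(x^4 + 4x^3 + 2x^2 + 3x + 2), pattern 4+2; mod 23: f = (x + 10)(x + 15)(x^2 + x + 18)(x^2 + 3x + 20), pattern 2+2+1+1; mod 193: f = (x + 88)(x + 91)(x + 94)(x + 101)(x + 104)(x + 107), pattern 1+1+1+1+1+1. No other pattern occurs in this range, so the set of observed cycle types is {3+3, 4+2, 2+2+1+1, 1+1+1+1+1+1}. The candidates containing elements of all these cycle types are S_4 (6T7) of order 24, (C_3 x C_3) : C_4 (6T10) of order 36, A_6 (6T15) of order 360; the others are excluded. The observed types are precisely the cycle types that occur in S_4 (6T7). Each of the other remaining candidates has further cycle types, and by the Chebotarev density theorem the matching factorization patterns would occur for a proportion of primes equal to their share of the group: (C_3 x C_3) : C_4 (6T10) additionally contains elements of type 3+1+1+1 (4 of its 36 elements, about 11% of primes); A_6 (6T15) additionally contains elements of type 5+1, 3+1+1+1 (184 of its 360 elements, about 51% of primes). None of the 79 primes tested shows any such pattern (for each of these groups the chance of that is below 10^-4), which rules them out. Hence G = S_4 (6T7), of order 24.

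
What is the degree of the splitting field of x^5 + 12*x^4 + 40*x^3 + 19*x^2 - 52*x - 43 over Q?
The degree of the splitting field over Q equals the order of the Galois group, so first determine the group. The polynomial f is an irreducible quintic over Q, so G = Gal(f/Q) is a transitive subgroup of S_5: one of C_5 (5T1, order 5), D_5 (5T2, order 10), F_20 (5T3, order 20), A_5 (5T4, order 60) or S_5 (5T5, order 120). The discriminant of f is 115971361 = 10769^2, a perfect square, so G is contained in A_5. The transitive groups of degree 5 contained in A_5 are: C_5 (5T1, order 5), D_5 (5T2, order 10), A_5 (5T4, order 60). By Dedekind's theorem, for a prime p not dividing disc(f) the degrees of the irreducible factors of f mod p form the cycle type of an element of G. Factoring f modulo the 14 such primes p <= 47 (skipping 11, which divides the discriminant), each new pattern first appears at: mod 2: f = (x^5 + x^2 + 1), pattern 5; mod 23: f = (x + 2)(x + 8)(x + 12)(x + 14)(x + 22), pattern 1+1+1+1+1. No other pattern occurs in this range, so the set of observed cycle types is {5, 1+1+1+1+1}. The candidates containing elements of all these cycle types are C_5 (5T1) of order 5, D_5 (5T2) of order 10, A_5 (5T4) of order 60; the others are excluded. The observed types are precisely the cycle types that occur in C_5 (5T1). Each of the other remaining candidates has further cycle types, and by the Chebotarev density theorem the matching factorization patterns would occur for a proportion of primes equal to their share of the group: D_5 (5T2) additionally contains elements of type 2+2+1 (5 of its 10 elements, about 50% of primes); A_5 (5T4) additionally contains elements of type 3+1+1, 2+2+1 (35 of its 60 elements, about 58% of primes). None of the 14 primes tested shows any such pattern (for each of these groups the chance of that is below 10^-4), which rules them out. Hence G = C_5 (5T1), of order 5. The Galois group C_5 (5T1) has order 5, so the splitting field has degree 5 over Q.

5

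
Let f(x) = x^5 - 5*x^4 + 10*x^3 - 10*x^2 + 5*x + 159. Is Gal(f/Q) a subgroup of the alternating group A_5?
No

The polynomial is irreducible of degree 5 over Q. Its discriminant is 2048000000000, which is not a perfect square. A Galois group lies in the alternating group exactly when the discriminant is a square in Q, so the Galois group (F_20) is not contained in A_5.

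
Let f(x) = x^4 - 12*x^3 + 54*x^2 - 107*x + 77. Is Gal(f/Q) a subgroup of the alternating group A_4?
The polynomial is irreducible of degree 4 over Q. Its discriminant is -283, which is not a perfect square. A Galois group lies in the alternating group exactly when the discriminant is a square in Q, so the Galois group (S_4) is not contained in A_4.

No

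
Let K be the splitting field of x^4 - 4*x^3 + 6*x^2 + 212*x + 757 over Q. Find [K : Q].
12

The degree of the splitting field over Q equals the order of the Galois group, so first determine the group. The polynomial is an irreducible quartic over Q and its discriminant is 176319369216 = 419904^2, a perfect square, so the Galois group is contained in A_4. The resolvent cubic y^3 - 6*y^2 - 3876*y - 38888 is irreducible over Q. An irreducible resolvent with square discriminant gives A_4. The Galois group A_4 (4T4) has order 12, so the splitting field has degree 12 over Q.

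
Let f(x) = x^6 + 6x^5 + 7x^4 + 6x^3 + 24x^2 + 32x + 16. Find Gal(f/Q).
The polynomial f is an irreducible sextic over Q, so G = Gal(f/Q) is one of the 16 transitive subgroups 6T1, ..., 6T16 of S_6. The discriminant of f is 454513278976 = 674176^2, a perfect square, so G is contained in A_6. The transitive groups of degree 6 contained in A_6 are: A_4 (6T4, order 12), S_4 (6T7, order 24), (C_3 x C_3) : C_4 (6T10, order 36), PSL(2,5) (6T12, order 60), A_6 (6T15, order 360). By Dedekind's theorem, for a prime p not dividing disc(f) the degrees of the irreducible factors of f mod p form the cycle type of an element of G. Factoring f modulo the 79 such primes p <= 421 (skipping 2, 23, 229, which divide the discriminant), each new pattern first appears at: mod 3: f = (x^3 + x^2 + 2x + 1)(x^3 + 2x^2 + 1), pattern 3+3; mod 7: f = (x^2 + x + 6)(x^4 + 5x^3 + 3x^2 + x + 5), pattern 4+2; mod 29: f = (x + 13)(x + 21)(x^2 + 3x + 12)(x^2 + 27x + 13), pattern 2+2+1+1; mod 193: f = (x + 58)(x + 65)(x + 85)(x + 98)(x + 130)(x + 149), pattern 1+1+1+1+1+1. No other pattern occurs in this range, so the set of observed cycle types is {3+3, 4+2, 2+2+1+1, 1+1+1+1+1+1}. The candidates containing elements of all these cycle types are S_4 (6T7) of order 24, (C_3 x C_3) : C_4 (6T10) of order 36, A_6 (6T15) of order 360; the others are excluded. The observed types are precisely the cycle types that occur in S_4 (6T7). Each of the other remaining candidates has further cycle types, and by the Chebotarev density theorem the matching factorization patterns would occur for a proportion of primes equal to their share of the group: (C_3 x C_3) : C_4 (6T10) additionally contains elements of type 3+1+1+1 (4 of its 36 elements, about 11% of primes); A_6 (6T15) additionally contains elements of type 5+1, 3+1+1+1 (184 of its 360 elements, about 51% of primes). None of the 79 primes tested shows any such pattern (for each of these groups the chance of that is below 10^-4), which rules them out. Hence G = S_4 (6T7), of order 24.

S_4, S_4(6d), the S_4-action on 6 points inside A_6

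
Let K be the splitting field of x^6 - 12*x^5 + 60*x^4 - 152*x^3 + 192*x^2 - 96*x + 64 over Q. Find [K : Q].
The degree of the splitting field over Q equals the order of the Galois group, so first determine the group. The polynomial f is an irreducible sextic over Q, so G = Gal(f/Q) is one of the 16 transitive subgroups 6T1, ..., 6T16 of S_6. The discriminant of f is -21134460321792, which is not a perfect square, so G is not contained in A_6. The transitive groups of degree 6 not contained in A_6 are: C_6 (6T1, order 6), S_3 (6T2, order 6), D_6 (6T3, order 12), C_3 x S_3 (6T5, order 18), A_4 x C_2 (6T6, order 24), S_4 (6T8, order 24), S_3 x S_3 (6T9, order 36), S_4 x C_2 (6T11, order 48), (S_3 x S_3) : C_2 (6T13, order 72), PGL(2,5) (6T14, order 120), S_6 (6T16, order 720). By Dedekind's theorem, for a prime p not dividing disc(f) the degrees of the irreducible factors of f mod p form the cycle type of an element of G. Factoring f modulo the 37 such primes p <= 167 (skipping 2, 3, which divide the discriminant), each new pattern first appears at: mod 5: f = (x^6 + 3x^5 + 3x^3 + 2x^2 + 4x + 4), pattern 6; mod 7: f = (x^3 + x^2 + 5x + 2)(x^3 + x^2 + 5x + 4), pattern 3+3; mod 17: f = (x^2 + 2x + 13)(x^2 + 4x + 9)(x^2 + 16x + 2), pattern 2+2+2; mod 19: f = (x + 2)(x + 4)(x + 5)(x + 7)(x + 9)(x + 18), pattern 1+1+1+1+1+1. No other pattern occurs in this range, so the set of observed cycle types is {6, 3+3, 2+2+2, 1+1+1+1+1+1}. The candidates containing elements of all these cycle types are C_6 (6T1) of order 6, D_6 (6T3) of order 12, C_3 x S_3 (6T5) of order 18, A_4 x C_2 (6T6) of order 24, S_3 x S_3 (6T9) of order 36, S_4 x C_2 (6T11) of order 48, (S_3 x S_3) : C_2 (6T13) of order 72, PGL(2,5) (6T14) of order 120, S_6 (6T16) of order 720; the others are excluded. The observed types are precisely the cycle types that occur in C_6 (6T1). Each of the other remaining candidates has further cycle types, and by the Chebotarev density theorem the matching factorization patterns would occur for a proportion of primes equal to their share of the group: D_6 (6T3) additionally contains elements of type 2+2+1+1 (3 of its 12 elements, about 25% of primes); C_3 x S_3 (6T5) additionally contains elements of type 3+1+1+1 (4 of its 18 elements, about 22% of primes); A_4 x C_2 (6T6) additionally contains elements of type 2+2+1+1, 2+1+1+1+1 (6 of its 24 elements, about 25% of primes); S_3 x S_3 (6T9) additionally contains elements of type 3+1+1+1, 2+2+1+1 (13 of its 36 elements, about 36% of primes); S_4 x C_2 (6T11) additionally contains elements of type 4+2, 4+1+1, 2+2+1+1, 2+1+1+1+1 (24 of its 48 elements, about 50% of primes); (S_3 x S_3) : C_2 (6T13) additionally contains elements of type 4+2, 3+2+1, 3+1+1+1, 2+2+1+1, 2+1+1+1+1 (49 of its 72 elements, about 68% of primes); PGL(2,5) (6T14) additionally contains elements of type 5+1, 4+1+1, 2+2+1+1 (69 of its 120 elements, about 58% of primes); S_6 (6T16) additionally contains elements of type 5+1, 4+2, 4+1+1, 3+2+1, 3+1+1+1, 2+2+1+1, 2+1+1+1+1 (544 of its 720 elements, about 76% of primes). None of the 37 primes tested shows any such pattern (for each of these groups the chance of that is below 10^-4), which rules them out. Hence G = C_6 (6T1), of order 6. The Galois group C_6 (6T1) has order 6, so the splitting field has degree 6 over Q.

6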